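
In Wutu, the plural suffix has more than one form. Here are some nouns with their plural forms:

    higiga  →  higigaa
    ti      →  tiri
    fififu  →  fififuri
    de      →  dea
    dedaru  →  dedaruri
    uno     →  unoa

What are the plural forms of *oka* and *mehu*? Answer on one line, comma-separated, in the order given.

okaa, mehuri

The pattern is height harmony: -ri when the last vowel of the stem is a high vowel (*ti*, *fififu*, *dedaru*); -a when the last vowel of the stem is a non-high vowel (*higiga*, *de*, *uno*).
*oka*: last vowel = /a/, a non-high vowel → -a → *okaa*.
*mehu*: last vowel = /u/, a high vowel → -ri → *mehuri*.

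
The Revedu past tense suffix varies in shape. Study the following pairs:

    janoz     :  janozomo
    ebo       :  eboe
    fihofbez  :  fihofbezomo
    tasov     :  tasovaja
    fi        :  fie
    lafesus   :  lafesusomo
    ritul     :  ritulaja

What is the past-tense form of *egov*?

egovaja

Looking at the final sound of each stem: -omo when the stem ends in a sibilant (*janoz*, *fihofbez*, *lafesus*); -aja when the stem ends in a non-sibilant consonant (*tasov*, *ritul*); -e when the stem ends in a vowel (*ebo*, *fi*).
*egov*: final sound = /v/, a non-sibilant consonant → -aja → *egovaja*.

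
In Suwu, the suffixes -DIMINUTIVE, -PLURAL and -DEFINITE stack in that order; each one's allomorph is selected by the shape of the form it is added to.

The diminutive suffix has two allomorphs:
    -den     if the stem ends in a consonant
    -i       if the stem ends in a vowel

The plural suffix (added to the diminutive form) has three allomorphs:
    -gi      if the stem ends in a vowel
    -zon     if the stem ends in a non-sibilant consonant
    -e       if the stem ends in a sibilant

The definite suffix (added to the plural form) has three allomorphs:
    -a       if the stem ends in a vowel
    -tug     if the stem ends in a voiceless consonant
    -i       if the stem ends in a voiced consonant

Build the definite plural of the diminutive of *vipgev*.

vipgevdenzoni

The final sound of *vipgev* is /v/, which is a consonant, so the diminutive suffix is -den, giving *vipgevden*.
The diminutive form *vipgevden*: final sound = /n/, a non-sibilant consonant → -zon → *vipgevdenzon*.
The plural form *vipgevdenzon* — final sound /n/ (a voiced consonant) → -i → *vipgevdenzoni*.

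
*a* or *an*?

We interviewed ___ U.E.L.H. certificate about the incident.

a

The indefinite article is chosen by the initial *sound* of the following word, not its spelling.
The initialism *U.E.L.H.* is read letter by letter; the first letter, U, is pronounced /juː/, which begins with a consonant sound.
So the article is *a*: We interviewed a U.E.L.H. certificate about the incident.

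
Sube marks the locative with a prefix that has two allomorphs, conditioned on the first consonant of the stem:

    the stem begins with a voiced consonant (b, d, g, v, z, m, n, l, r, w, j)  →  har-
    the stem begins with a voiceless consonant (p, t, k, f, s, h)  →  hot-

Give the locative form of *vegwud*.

harvegwud

*vegwud* — first consonant /v/ (voiced) → har- → *harvegwud*.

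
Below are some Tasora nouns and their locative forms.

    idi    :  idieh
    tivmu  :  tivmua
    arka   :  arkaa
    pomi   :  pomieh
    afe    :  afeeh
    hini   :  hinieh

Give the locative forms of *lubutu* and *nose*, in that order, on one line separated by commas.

lubutua, noseeh

The alternation tracks the last vowel of the stem — -eh when the last vowel of the stem is a front vowel (*idi*, *pomi*, *afe*, *hini*); -a when the last vowel of the stem is a back vowel (*tivmu*, *arka*).
Since the last vowel of *lubutu* is /u/ (a back vowel), it takes -a, giving *lubutua*.
Since the last vowel of *nose* is /e/ (a front vowel), it takes -eh, giving *noseeh*.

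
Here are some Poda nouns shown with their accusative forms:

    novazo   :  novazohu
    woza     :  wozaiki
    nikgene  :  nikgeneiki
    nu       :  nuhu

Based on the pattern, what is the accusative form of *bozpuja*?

Looking at the last vowel of each stem: -hu when the last vowel of the stem is a rounded vowel (*novazo*, *nu*); -iki when the last vowel of the stem is an unrounded vowel (*woza*, *nikgene*).
*bozpuja* — last vowel /a/ (an unrounded vowel) → -iki → *bozpujaiki*.

bozpujaiki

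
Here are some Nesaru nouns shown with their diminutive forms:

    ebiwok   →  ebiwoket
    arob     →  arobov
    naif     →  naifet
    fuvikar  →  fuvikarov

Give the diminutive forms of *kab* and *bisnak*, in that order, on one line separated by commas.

kabov, bisnaket

The pattern is voicing of the final consonant: -et when the stem ends in a voiceless consonant (*ebiwok*, *naif*); -ov when the stem ends in a voiced consonant (*arob*, *fuvikar*).
Since the final consonant of *kab* is /b/ (voiced), it takes -ov, giving *kabov*.
Since the final consonant of *bisnak* is /k/ (voiceless), it takes -et, giving *bisnaket*.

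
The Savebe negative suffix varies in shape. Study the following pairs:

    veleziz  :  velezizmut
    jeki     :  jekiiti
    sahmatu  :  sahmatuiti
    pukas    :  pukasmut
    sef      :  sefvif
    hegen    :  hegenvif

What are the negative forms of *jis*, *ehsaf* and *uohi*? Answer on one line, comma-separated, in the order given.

Looking at the final sound of each stem: -mut when the stem ends in a sibilant (*veleziz*, *pukas*); -vif when the stem ends in a non-sibilant consonant (*sef*, *hegen*); -iti when the stem ends in a vowel (*jeki*, *sahmatu*).
*jis*: final sound = /s/, a sibilant → -mut → *jismut*.
The final sound of *ehsaf* is /f/, which is a non-sibilant consonant, so the suffix is -vif, giving *ehsafvif*.
*uohi* — final sound /i/ (a vowel) → -iti → *uohiiti*.

jismut, ehsafvif, uohiiti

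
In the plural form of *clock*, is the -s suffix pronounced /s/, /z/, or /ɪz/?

The stem *clock* ends in a voiceless non-sibilant consonant.
The plural suffix surfaces as /ɪz/ after sibilants, /s/ after other voiceless consonants, and /z/ after other voiced sounds.
So the plural -s on *clock* is pronounced /s/.

/s/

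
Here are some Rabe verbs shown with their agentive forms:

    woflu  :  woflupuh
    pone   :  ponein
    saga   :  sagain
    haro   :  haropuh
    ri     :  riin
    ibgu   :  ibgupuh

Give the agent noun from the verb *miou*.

The pattern is rounding harmony: -puh when the last vowel of the stem is a rounded vowel (*woflu*, *haro*, *ibgu*); -in when the last vowel of the stem is an unrounded vowel (*pone*, *saga*, *ri*).
The last vowel of *miou* is /u/, which is a rounded vowel, so the suffix is -puh, giving *mioupuh*.

mioupuh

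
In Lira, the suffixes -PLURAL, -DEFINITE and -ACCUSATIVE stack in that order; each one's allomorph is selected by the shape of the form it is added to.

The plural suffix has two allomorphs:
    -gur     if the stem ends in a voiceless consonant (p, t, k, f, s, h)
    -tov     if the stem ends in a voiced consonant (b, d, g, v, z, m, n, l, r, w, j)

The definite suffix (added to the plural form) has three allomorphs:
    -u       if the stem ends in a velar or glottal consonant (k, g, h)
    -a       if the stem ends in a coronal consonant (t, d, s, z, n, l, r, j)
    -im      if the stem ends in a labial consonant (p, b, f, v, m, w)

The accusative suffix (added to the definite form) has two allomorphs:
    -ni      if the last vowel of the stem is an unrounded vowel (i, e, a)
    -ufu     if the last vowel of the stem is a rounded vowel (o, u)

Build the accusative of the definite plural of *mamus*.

mamusgurani

*mamus*: final consonant = /s/, voiceless → -gur → *mamusgur*.
The plural form *mamusgur* — final consonant /r/ (coronal) → -a → *mamusgura*.
The last vowel of the definite form *mamusgura* is /a/, which is an unrounded vowel, so the accusative suffix is -ni, giving *mamusgurani*.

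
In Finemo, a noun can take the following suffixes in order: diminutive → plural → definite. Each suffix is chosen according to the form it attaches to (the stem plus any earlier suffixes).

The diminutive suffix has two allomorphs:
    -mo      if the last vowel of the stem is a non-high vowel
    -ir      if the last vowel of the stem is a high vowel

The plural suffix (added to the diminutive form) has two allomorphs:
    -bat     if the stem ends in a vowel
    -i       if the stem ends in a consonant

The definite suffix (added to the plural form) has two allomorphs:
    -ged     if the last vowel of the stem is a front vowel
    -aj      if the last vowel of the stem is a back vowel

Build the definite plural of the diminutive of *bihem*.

*bihem* — last vowel /e/ (a non-high vowel) → -mo → *bihemmo*.
The diminutive form *bihemmo* — final sound /o/ (a vowel) → -bat → *bihemmobat*.
The last vowel of the plural form *bihemmobat* is /a/, which is a back vowel, so the definite suffix is -aj, giving *bihemmobataj*.

bihemmobataj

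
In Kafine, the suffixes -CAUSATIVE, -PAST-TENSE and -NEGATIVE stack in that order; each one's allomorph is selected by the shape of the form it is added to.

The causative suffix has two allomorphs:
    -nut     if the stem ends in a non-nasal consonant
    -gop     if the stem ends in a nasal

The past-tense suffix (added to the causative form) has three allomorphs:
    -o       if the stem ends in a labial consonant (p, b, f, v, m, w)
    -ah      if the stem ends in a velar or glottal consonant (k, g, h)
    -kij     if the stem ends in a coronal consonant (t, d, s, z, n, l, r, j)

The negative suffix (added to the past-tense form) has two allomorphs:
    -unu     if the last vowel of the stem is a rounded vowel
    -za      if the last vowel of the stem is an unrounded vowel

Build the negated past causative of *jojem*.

The final consonant of *jojem* is /m/, which is a nasal, so the causative suffix is -gop, giving *jojemgop*.
The causative form *jojemgop* — final consonant /p/ (labial) → -o → *jojemgopo*.
The past-tense form *jojemgopo* — last vowel /o/ (a rounded vowel) → -unu → *jojemgopounu*.

jojemgopounu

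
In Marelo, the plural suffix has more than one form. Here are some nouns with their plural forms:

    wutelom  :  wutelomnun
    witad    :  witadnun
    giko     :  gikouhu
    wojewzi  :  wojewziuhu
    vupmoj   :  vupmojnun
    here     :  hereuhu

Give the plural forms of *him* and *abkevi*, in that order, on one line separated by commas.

himnun, abkeviuhu

The suffix is conditioned by the final sound: -nun when the stem ends in a consonant (*wutelom*, *witad*, *vupmoj*); -uhu when the stem ends in a vowel (*giko*, *wojewzi*, *here*).
*him* — final sound /m/ (a consonant) → -nun → *himnun*.
Since the final sound of *abkevi* is /i/ (a vowel), it takes -uhu, giving *abkeviuhu*.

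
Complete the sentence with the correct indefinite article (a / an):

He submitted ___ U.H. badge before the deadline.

The indefinite article is chosen by the initial *sound* of the following word, not its spelling.
The initialism *U.H.* is read letter by letter; the first letter, U, is pronounced /juː/, which begins with a consonant sound.
So the article is *a*: He submitted a U.H. badge before the deadline.

a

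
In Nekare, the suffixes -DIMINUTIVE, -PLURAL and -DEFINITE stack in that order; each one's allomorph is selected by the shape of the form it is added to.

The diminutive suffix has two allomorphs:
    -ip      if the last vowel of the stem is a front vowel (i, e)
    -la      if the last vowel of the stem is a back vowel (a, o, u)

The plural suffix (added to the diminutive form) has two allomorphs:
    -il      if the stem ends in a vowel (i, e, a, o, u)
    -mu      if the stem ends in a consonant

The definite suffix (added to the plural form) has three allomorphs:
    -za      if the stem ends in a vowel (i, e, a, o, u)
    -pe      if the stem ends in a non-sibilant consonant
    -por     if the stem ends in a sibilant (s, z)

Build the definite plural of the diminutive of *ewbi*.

ewbiipmuza

The last vowel of *ewbi* is /i/, which is a front vowel, so the diminutive suffix is -ip, giving *ewbiip*.
Since the final sound of the diminutive form *ewbiip* is /p/ (a consonant), it takes -mu, giving *ewbiipmu*.
Since the final sound of the plural form *ewbiipmu* is /u/ (a vowel), it takes -za, giving *ewbiipmuza*.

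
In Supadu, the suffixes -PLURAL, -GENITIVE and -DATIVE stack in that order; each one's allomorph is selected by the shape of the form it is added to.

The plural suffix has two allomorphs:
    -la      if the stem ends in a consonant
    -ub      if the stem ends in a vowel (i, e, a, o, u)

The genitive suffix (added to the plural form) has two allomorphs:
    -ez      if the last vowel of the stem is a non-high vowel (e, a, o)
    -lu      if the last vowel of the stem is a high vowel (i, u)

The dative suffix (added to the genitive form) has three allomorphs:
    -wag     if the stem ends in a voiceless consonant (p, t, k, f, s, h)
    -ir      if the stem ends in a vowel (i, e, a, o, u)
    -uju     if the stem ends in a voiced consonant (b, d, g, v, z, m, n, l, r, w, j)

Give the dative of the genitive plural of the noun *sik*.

*sik*: final sound = /k/, a consonant → -la → *sikla*.
The plural form *sikla* — last vowel /a/ (a non-high vowel) → -ez → *siklaez*.
The final sound of the genitive form *siklaez* is /z/, which is a voiced consonant, so the dative suffix is -uju, giving *siklaezuju*.

siklaezuju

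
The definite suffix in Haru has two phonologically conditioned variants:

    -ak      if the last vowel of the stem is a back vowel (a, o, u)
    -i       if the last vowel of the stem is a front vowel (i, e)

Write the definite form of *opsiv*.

opsivi

Since the last vowel of *opsiv* is /i/ (a front vowel), it takes -i, giving *opsivi*.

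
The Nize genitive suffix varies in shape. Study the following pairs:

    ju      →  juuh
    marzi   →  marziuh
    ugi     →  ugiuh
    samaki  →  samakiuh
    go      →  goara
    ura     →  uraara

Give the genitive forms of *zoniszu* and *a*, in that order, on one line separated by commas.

The pattern is height harmony: -uh when the last vowel of the stem is a high vowel (*ju*, *marzi*, *ugi*, *samaki*); -ara when the last vowel of the stem is a non-high vowel (*go*, *ura*).
Since the last vowel of *zoniszu* is /u/ (a high vowel), it takes -uh, giving *zoniszuuh*.
Since the last vowel of *a* is /a/ (a non-high vowel), it takes -ara, giving *aara*.

zoniszuuh, aara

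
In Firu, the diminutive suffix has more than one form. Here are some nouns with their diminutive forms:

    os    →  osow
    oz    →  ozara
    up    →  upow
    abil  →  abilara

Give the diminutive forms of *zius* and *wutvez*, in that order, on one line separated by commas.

ziusow, wutvezara

Looking at the final consonant of each stem: -ow when the stem ends in a voiceless consonant (*os*, *up*); -ara when the stem ends in a voiced consonant (*oz*, *abil*).
*zius* — final consonant /s/ (voiceless) → -ow → *ziusow*.
*wutvez* — final consonant /z/ (voiced) → -ara → *wutvezara*.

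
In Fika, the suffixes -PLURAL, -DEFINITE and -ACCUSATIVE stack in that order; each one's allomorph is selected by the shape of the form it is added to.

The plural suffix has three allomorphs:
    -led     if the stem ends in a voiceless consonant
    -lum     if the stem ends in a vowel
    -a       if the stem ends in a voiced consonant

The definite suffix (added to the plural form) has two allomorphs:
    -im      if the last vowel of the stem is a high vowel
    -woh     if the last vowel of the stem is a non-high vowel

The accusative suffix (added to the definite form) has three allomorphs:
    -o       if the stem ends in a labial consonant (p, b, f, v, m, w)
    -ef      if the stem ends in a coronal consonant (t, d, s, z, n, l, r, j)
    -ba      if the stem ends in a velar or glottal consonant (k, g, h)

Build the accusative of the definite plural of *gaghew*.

*gaghew*: final sound = /w/, a voiced consonant → -a → *gaghewa*.
The plural form *gaghewa* — last vowel /a/ (a non-high vowel) → -woh → *gaghewawoh*.
The definite form *gaghewawoh* — final consonant /h/ (velar/glottal) → -ba → *gaghewawohba*.

gaghewawohba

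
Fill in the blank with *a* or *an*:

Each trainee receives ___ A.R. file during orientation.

The indefinite article is chosen by the initial *sound* of the following word, not its spelling.
The initialism *A.R.* is read letter by letter; the first letter, A, is pronounced /eɪ/, which begins with a vowel sound.
So the article is *an*: Each trainee receives an A.R. file during orientation.

an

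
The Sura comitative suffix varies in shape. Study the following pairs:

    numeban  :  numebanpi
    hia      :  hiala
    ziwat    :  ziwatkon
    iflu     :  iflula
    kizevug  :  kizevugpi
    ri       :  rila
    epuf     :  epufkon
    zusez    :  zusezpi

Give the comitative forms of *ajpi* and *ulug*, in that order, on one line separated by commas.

Looking at the final sound of each stem: -kon when the stem ends in a voiceless consonant (*ziwat*, *epuf*); -pi when the stem ends in a voiced consonant (*numeban*, *kizevug*, *zusez*); -la when the stem ends in a vowel (*hia*, *iflu*, *ri*).
Since the final sound of *ajpi* is /i/ (a vowel), it takes -la, giving *ajpila*.
*ulug* — final sound /g/ (a voiced consonant) → -pi → *ulugpi*.

ajpila, ulugpi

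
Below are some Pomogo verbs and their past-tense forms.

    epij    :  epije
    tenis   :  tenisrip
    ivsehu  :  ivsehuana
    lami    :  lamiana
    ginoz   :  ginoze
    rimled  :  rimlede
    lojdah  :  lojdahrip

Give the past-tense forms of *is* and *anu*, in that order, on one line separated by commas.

Looking at the final sound of each stem: -rip when the stem ends in a voiceless consonant (*tenis*, *lojdah*); -e when the stem ends in a voiced consonant (*epij*, *ginoz*, *rimled*); -ana when the stem ends in a vowel (*ivsehu*, *lami*).
The final sound of *is* is /s/, which is a voiceless consonant, so the suffix is -rip, giving *isrip*.
The final sound of *anu* is /u/, which is a vowel, so the suffix is -ana, giving *anuana*.

isrip, anuana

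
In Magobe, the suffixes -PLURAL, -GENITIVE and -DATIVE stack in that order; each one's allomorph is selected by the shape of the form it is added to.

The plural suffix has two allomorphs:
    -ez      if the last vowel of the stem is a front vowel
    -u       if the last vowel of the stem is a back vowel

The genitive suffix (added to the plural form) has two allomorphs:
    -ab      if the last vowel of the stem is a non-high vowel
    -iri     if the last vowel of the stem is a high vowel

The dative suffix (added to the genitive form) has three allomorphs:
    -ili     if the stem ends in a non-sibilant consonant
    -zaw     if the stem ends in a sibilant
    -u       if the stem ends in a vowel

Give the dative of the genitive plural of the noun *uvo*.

uvouiriu

The last vowel of *uvo* is /o/, which is a back vowel, so the plural suffix is -u, giving *uvou*.
The last vowel of the plural form *uvou* is /u/, which is a high vowel, so the genitive suffix is -iri, giving *uvouiri*.
The final sound of the genitive form *uvouiri* is /i/, which is a vowel, so the dative suffix is -u, giving *uvouiriu*.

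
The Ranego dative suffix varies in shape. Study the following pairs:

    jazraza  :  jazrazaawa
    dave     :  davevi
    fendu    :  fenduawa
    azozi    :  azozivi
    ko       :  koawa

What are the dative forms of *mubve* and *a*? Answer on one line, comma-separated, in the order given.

The pattern is front/back vowel harmony: -vi when the last vowel of the stem is a front vowel (*dave*, *azozi*); -awa when the last vowel of the stem is a back vowel (*jazraza*, *fendu*, *ko*).
Since the last vowel of *mubve* is /e/ (a front vowel), it takes -vi, giving *mubvevi*.
The last vowel of *a* is /a/, which is a back vowel, so the suffix is -awa, giving *aawa*.

mubvevi, aawa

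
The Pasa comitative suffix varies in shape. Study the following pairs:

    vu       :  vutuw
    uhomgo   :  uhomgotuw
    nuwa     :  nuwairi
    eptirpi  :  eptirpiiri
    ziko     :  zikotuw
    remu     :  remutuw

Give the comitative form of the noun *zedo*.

zedotuw

The pattern is rounding harmony: -tuw when the last vowel of the stem is a rounded vowel (*vu*, *uhomgo*, *ziko*, *remu*); -iri when the last vowel of the stem is an unrounded vowel (*nuwa*, *eptirpi*).
*zedo*: last vowel = /o/, a rounded vowel → -tuw → *zedotuw*.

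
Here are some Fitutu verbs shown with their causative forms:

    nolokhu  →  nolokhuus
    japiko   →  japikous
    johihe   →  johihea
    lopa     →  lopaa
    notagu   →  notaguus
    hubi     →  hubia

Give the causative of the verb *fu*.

fuus

The suffix is conditioned by the last vowel: -us when the last vowel of the stem is a rounded vowel (*nolokhu*, *japiko*, *notagu*); -a when the last vowel of the stem is an unrounded vowel (*johihe*, *lopa*, *hubi*).
Since the last vowel of *fu* is /u/ (a rounded vowel), it takes -us, giving *fuus*.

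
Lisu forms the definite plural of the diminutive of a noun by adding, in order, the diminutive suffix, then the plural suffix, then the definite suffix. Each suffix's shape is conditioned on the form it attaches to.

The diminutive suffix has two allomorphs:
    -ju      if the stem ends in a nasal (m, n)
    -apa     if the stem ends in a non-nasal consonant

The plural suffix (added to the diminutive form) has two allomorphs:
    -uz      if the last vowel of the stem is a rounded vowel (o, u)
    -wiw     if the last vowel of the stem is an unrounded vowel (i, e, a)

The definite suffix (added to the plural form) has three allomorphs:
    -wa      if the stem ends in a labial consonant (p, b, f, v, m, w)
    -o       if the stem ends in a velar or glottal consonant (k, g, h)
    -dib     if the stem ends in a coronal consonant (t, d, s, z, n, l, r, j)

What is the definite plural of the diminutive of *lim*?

limjuuzdib

*lim*: final consonant = /m/, a nasal → -ju → *limju*.
The diminutive form *limju* — last vowel /u/ (a rounded vowel) → -uz → *limjuuz*.
The plural form *limjuuz*: final consonant = /z/, coronal → -dib → *limjuuzdib*.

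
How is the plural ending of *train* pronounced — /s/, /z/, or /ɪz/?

The stem *train* ends in a voiced non-sibilant sound.
The plural suffix surfaces as /ɪz/ after sibilants, /s/ after other voiceless consonants, and /z/ after other voiced sounds.
So the plural -s on *train* is pronounced /z/.

/z/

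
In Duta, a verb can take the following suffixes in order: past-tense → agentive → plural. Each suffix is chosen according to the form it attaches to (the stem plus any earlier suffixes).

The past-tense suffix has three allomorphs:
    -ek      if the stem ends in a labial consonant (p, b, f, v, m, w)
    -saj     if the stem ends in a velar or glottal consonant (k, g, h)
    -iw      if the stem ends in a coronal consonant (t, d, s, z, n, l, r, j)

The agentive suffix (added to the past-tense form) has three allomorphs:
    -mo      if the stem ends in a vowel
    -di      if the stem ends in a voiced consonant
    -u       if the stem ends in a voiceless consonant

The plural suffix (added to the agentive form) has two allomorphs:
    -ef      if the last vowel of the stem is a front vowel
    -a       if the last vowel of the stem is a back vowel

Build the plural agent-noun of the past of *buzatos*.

buzatosiwdief

The final consonant of *buzatos* is /s/, which is coronal, so the past-tense suffix is -iw, giving *buzatosiw*.
Since the final sound of the past-tense form *buzatosiw* is /w/ (a voiced consonant), it takes -di, giving *buzatosiwdi*.
The agentive form *buzatosiwdi*: last vowel = /i/, a front vowel → -ef → *buzatosiwdief*.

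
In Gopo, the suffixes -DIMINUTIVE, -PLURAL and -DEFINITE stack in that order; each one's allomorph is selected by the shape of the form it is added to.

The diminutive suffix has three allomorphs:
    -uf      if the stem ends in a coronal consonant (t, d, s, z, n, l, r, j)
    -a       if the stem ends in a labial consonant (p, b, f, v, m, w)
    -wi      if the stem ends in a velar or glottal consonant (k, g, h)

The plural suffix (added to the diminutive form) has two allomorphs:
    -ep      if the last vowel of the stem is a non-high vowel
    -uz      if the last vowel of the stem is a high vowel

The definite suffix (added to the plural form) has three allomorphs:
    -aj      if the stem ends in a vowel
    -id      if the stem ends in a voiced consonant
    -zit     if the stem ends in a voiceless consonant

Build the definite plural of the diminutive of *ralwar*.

*ralwar* — final consonant /r/ (coronal) → -uf → *ralwaruf*.
The diminutive form *ralwaruf* — last vowel /u/ (a high vowel) → -uz → *ralwarufuz*.
Since the final sound of the plural form *ralwarufuz* is /z/ (a voiced consonant), it takes -id, giving *ralwarufuzid*.

ralwarufuzid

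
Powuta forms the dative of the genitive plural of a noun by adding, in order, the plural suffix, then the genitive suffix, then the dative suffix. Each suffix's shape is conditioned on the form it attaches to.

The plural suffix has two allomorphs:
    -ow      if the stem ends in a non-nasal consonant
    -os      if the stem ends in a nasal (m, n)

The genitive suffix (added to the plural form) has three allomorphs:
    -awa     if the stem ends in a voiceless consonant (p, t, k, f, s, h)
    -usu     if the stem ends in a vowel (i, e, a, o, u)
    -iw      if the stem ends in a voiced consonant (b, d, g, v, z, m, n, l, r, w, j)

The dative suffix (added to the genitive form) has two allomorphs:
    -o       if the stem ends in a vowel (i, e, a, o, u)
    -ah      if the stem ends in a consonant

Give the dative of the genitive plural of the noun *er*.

erowiwah

Since the final consonant of *er* is /r/ (non-nasal), it takes -ow, giving *erow*.
The plural form *erow* — final sound /w/ (a voiced consonant) → -iw → *erowiw*.
The final sound of the genitive form *erowiw* is /w/, which is a consonant, so the dative suffix is -ah, giving *erowiwah*.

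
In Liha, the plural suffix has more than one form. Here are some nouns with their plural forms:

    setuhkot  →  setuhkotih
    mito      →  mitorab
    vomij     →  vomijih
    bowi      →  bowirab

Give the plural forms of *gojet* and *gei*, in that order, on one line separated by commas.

gojetih, geirab

The alternation tracks the final sound of the stem — -ih when the stem ends in a consonant (*setuhkot*, *vomij*); -rab when the stem ends in a vowel (*mito*, *bowi*).
The final sound of *gojet* is /t/, which is a consonant, so the suffix is -ih, giving *gojetih*.
The final sound of *gei* is /i/, which is a vowel, so the suffix is -rab, giving *geirab*.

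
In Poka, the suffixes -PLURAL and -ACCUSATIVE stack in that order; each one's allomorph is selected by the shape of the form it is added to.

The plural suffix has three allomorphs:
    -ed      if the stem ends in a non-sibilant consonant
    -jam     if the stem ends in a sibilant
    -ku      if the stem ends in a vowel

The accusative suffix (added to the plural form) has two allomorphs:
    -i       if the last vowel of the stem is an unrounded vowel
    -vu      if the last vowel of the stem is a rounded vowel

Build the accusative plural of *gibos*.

Since the final sound of *gibos* is /s/ (a sibilant), it takes -jam, giving *gibosjam*.
Since the last vowel of the plural form *gibosjam* is /a/ (an unrounded vowel), it takes -i, giving *gibosjami*.

gibosjami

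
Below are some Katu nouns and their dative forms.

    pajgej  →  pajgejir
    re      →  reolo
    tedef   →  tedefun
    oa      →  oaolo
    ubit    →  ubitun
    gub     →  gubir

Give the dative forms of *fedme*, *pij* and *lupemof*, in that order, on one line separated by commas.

fedmeolo, pijir, lupemofun

The pattern is voicing of the final sound: -un when the stem ends in a voiceless consonant (*tedef*, *ubit*); -ir when the stem ends in a voiced consonant (*pajgej*, *gub*); -olo when the stem ends in a vowel (*re*, *oa*).
*fedme*: final sound = /e/, a vowel → -olo → *fedmeolo*.
*pij*: final sound = /j/, a voiced consonant → -ir → *pijir*.
*lupemof*: final sound = /f/, a voiceless consonant → -un → *lupemofun*.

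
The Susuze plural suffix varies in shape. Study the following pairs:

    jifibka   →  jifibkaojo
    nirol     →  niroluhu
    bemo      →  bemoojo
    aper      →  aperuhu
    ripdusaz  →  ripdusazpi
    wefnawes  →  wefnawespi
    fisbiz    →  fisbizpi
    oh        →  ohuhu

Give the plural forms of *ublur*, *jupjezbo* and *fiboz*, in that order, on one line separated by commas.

ubluruhu, jupjezboojo, fibozpi

The pattern is sibilance of the final sound: -pi when the stem ends in a sibilant (*ripdusaz*, *wefnawes*, *fisbiz*); -uhu when the stem ends in a non-sibilant consonant (*nirol*, *aper*, *oh*); -ojo when the stem ends in a vowel (*jifibka*, *bemo*).
*ublur* — final sound /r/ (a non-sibilant consonant) → -uhu → *ubluruhu*.
*jupjezbo*: final sound = /o/, a vowel → -ojo → *jupjezboojo*.
Since the final sound of *fiboz* is /z/ (a sibilant), it takes -pi, giving *fibozpi*.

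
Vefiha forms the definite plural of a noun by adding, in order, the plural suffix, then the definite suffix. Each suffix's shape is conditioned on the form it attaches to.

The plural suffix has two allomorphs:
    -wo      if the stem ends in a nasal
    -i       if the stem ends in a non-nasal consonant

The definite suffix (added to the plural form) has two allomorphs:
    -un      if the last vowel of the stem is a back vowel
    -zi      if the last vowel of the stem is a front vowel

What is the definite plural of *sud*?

Since the final consonant of *sud* is /d/ (non-nasal), it takes -i, giving *sudi*.
The plural form *sudi* — last vowel /i/ (a front vowel) → -zi → *sudizi*.

sudizi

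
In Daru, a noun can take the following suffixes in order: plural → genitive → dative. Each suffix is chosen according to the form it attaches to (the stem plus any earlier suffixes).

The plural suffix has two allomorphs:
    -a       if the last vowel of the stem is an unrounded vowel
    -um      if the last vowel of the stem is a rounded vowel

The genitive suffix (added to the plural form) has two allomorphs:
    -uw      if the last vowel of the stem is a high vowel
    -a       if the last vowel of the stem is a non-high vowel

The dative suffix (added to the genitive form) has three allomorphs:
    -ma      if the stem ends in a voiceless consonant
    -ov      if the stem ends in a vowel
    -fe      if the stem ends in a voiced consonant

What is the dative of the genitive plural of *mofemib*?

mofemibaaov

*mofemib*: last vowel = /i/, an unrounded vowel → -a → *mofemiba*.
The plural form *mofemiba* — last vowel /a/ (a non-high vowel) → -a → *mofemibaa*.
The genitive form *mofemibaa* — final sound /a/ (a vowel) → -ov → *mofemibaaov*.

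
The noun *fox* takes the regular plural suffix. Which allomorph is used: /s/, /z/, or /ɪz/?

The stem *fox* ends in a sibilant (/s, z, ʃ, ʒ, tʃ, dʒ/).
The plural suffix surfaces as /ɪz/ after sibilants, /s/ after other voiceless consonants, and /z/ after other voiced sounds.
So the plural -s on *fox* is pronounced /ɪz/.

/ɪz/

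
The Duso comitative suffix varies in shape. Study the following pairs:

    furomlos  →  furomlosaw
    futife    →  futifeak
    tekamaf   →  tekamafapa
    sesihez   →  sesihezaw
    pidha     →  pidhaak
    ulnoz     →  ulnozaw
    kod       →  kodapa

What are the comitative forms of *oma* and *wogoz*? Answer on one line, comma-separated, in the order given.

omaak, wogozaw

The pattern is sibilance of the final sound: -aw when the stem ends in a sibilant (*furomlos*, *sesihez*, *ulnoz*); -apa when the stem ends in a non-sibilant consonant (*tekamaf*, *kod*); -ak when the stem ends in a vowel (*futife*, *pidha*).
Since the final sound of *oma* is /a/ (a vowel), it takes -ak, giving *omaak*.
*wogoz* — final sound /z/ (a sibilant) → -aw → *wogozaw*.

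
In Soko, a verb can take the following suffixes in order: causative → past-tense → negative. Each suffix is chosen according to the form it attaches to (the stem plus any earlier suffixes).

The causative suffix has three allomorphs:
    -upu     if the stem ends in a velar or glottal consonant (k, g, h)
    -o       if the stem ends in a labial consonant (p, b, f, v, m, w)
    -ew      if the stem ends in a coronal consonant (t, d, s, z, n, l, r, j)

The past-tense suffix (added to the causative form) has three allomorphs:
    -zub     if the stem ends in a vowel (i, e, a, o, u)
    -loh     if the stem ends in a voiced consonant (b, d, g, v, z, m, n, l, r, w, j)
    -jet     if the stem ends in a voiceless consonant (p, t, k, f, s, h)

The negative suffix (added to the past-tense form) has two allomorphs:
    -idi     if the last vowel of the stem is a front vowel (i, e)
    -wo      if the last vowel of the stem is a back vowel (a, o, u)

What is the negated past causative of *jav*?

javozubwo

Since the final consonant of *jav* is /v/ (labial), it takes -o, giving *javo*.
The causative form *javo* — final sound /o/ (a vowel) → -zub → *javozub*.
The last vowel of the past-tense form *javozub* is /u/, which is a back vowel, so the negative suffix is -wo, giving *javozubwo*.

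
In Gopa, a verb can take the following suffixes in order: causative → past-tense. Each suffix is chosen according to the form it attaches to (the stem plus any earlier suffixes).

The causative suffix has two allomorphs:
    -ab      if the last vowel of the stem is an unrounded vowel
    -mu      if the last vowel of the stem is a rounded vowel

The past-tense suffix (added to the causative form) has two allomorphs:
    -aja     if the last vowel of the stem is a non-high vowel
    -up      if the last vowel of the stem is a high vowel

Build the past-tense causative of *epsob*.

The last vowel of *epsob* is /o/, which is a rounded vowel, so the causative suffix is -mu, giving *epsobmu*.
The causative form *epsobmu*: last vowel = /u/, a high vowel → -up → *epsobmuup*.

epsobmuup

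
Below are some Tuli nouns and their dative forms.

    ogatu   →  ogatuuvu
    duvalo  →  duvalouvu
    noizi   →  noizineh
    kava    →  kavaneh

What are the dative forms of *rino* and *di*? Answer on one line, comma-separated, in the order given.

The alternation tracks the last vowel of the stem — -uvu when the last vowel of the stem is a rounded vowel (*ogatu*, *duvalo*); -neh when the last vowel of the stem is an unrounded vowel (*noizi*, *kava*).
Since the last vowel of *rino* is /o/ (a rounded vowel), it takes -uvu, giving *rinouvu*.
Since the last vowel of *di* is /i/ (an unrounded vowel), it takes -neh, giving *dineh*.

rinouvu, dineh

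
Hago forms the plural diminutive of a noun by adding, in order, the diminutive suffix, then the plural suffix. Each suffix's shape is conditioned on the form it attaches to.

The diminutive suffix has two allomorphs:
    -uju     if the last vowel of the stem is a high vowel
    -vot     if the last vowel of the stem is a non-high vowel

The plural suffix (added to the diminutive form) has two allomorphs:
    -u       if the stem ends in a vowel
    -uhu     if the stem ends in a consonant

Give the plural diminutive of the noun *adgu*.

adguujuu

Since the last vowel of *adgu* is /u/ (a high vowel), it takes -uju, giving *adguuju*.
The final sound of the diminutive form *adguuju* is /u/, which is a vowel, so the plural suffix is -u, giving *adguujuu*.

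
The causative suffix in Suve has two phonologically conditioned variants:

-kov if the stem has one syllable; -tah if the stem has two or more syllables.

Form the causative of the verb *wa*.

wakov

With one syllable, *wa* takes -kov → *wakov*.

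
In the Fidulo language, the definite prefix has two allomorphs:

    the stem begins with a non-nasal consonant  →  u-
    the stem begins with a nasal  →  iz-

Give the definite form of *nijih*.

*nijih* — first consonant /n/ (a nasal) → iz- → *iznijih*.

iznijih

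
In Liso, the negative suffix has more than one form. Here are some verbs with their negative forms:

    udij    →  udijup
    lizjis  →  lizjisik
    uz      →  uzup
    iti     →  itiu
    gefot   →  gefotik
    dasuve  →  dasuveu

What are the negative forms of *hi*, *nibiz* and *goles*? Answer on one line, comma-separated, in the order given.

The suffix is conditioned by the final sound: -ik when the stem ends in a voiceless consonant (*lizjis*, *gefot*); -up when the stem ends in a voiced consonant (*udij*, *uz*); -u when the stem ends in a vowel (*iti*, *dasuve*).
*hi*: final sound = /i/, a vowel → -u → *hiu*.
*nibiz*: final sound = /z/, a voiced consonant → -up → *nibizup*.
Since the final sound of *goles* is /s/ (a voiceless consonant), it takes -ik, giving *golesik*.

hiu, nibizup, golesik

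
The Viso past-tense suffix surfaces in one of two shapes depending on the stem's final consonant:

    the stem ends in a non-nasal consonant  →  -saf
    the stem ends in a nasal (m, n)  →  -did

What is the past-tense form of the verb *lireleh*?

lirelehsaf

Since the final consonant of *lireleh* is /h/ (non-nasal), it takes -saf, giving *lirelehsaf*.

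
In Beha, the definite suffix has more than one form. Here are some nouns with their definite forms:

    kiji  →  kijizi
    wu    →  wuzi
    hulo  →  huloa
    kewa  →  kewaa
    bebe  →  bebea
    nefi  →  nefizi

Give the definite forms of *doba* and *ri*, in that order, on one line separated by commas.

dobaa, rizi

The alternation tracks the last vowel of the stem — -zi when the last vowel of the stem is a high vowel (*kiji*, *wu*, *nefi*); -a when the last vowel of the stem is a non-high vowel (*hulo*, *kewa*, *bebe*).
The last vowel of *doba* is /a/, which is a non-high vowel, so the suffix is -a, giving *dobaa*.
*ri*: last vowel = /i/, a high vowel → -zi → *rizi*.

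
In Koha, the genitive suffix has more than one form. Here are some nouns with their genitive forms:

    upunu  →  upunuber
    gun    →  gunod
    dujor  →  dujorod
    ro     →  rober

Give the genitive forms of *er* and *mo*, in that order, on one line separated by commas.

Looking at the final sound of each stem: -od when the stem ends in a consonant (*gun*, *dujor*); -ber when the stem ends in a vowel (*upunu*, *ro*).
*er* — final sound /r/ (a consonant) → -od → *erod*.
*mo* — final sound /o/ (a vowel) → -ber → *mober*.

erod, mober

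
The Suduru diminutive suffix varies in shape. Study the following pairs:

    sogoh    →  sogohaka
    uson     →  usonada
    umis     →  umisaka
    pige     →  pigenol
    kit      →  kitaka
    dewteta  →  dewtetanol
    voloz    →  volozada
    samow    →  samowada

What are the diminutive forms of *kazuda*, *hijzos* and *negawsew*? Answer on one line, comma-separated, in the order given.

kazudanol, hijzosaka, negawsewada

Looking at the final sound of each stem: -aka when the stem ends in a voiceless consonant (*sogoh*, *umis*, *kit*); -ada when the stem ends in a voiced consonant (*uson*, *voloz*, *samow*); -nol when the stem ends in a vowel (*pige*, *dewteta*).
Since the final sound of *kazuda* is /a/ (a vowel), it takes -nol, giving *kazudanol*.
The final sound of *hijzos* is /s/, which is a voiceless consonant, so the suffix is -aka, giving *hijzosaka*.
The final sound of *negawsew* is /w/, which is a voiced consonant, so the suffix is -ada, giving *negawsewada*.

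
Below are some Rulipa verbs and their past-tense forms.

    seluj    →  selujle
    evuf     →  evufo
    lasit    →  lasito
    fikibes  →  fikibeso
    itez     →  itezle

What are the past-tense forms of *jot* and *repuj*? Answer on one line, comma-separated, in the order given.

The alternation tracks the final consonant of the stem — -o when the stem ends in a voiceless consonant (*evuf*, *lasit*, *fikibes*); -le when the stem ends in a voiced consonant (*seluj*, *itez*).
The final consonant of *jot* is /t/, which is voiceless, so the suffix is -o, giving *joto*.
*repuj*: final consonant = /j/, voiced → -le → *repujle*.

joto, repujle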